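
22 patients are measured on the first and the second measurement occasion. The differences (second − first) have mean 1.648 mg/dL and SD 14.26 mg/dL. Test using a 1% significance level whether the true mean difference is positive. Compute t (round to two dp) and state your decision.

H0: μ_d = 0; H1: μ_d > 0 (paired t-test on the differences, right-tailed).
t = d̄/(s_d/√n) = 1.648/(14.26/√22) = 0.54
df = n − 1 = 21
p-value = P(T ≥ 0.54) ≈ 0.297
Since p ≈ 0.297 > α = 0.01, fail to reject H0; the data do not provide sufficient evidence against H0.

t = 0.54; fail to reject H0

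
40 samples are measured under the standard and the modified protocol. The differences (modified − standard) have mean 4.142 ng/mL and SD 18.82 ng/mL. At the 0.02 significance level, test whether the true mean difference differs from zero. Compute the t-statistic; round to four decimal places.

H0: μ_d = 0; H1: μ_d ≠ 0 (paired t-test on the differences, two-sided).
t = d̄/(s_d/√n) = 4.142/(18.82/√40) = 1.3919
df = n − 1 = 39
Two-sided p-value ≈ 0.172
Since p ≈ 0.172 > α = 0.02, fail to reject H0; the evidence is not statistically significant.

1.3919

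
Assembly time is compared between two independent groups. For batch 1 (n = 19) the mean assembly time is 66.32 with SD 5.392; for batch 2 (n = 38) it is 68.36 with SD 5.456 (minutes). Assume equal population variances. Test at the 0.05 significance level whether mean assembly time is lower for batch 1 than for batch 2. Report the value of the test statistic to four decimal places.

Let group 1 = batch 1, group 2 = batch 2. H0: μ_1 = μ_2; H1: μ_1 < μ_2 (two-sample pooled-variance t-test, left-tailed).
s_p² = [(19−1)·5.392² + (38−1)·5.456²]/(19+38−2) = 29.5407
t = (66.32 − 68.36)/√[29.5407·(1/19 + 1/38)] = -1.3358
df = n₁ + n₂ − 2 = 55
p-value = P(T ≤ -1.3358) ≈ 0.0936
Since p ≈ 0.0936 > α = 0.05, fail to reject H0; the data do not provide sufficient evidence against H0.

-1.3358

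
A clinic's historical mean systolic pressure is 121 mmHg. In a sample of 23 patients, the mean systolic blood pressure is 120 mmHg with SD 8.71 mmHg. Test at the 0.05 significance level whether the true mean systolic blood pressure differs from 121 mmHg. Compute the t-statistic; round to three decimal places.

-0.551

H0: μ = 121; H1: μ ≠ 121 (one-sample t-test, two-sided).
t = (x̄ − μ₀)/(s/√n) = (120 − 121)/(8.71/√23) = -0.551
df = n − 1 = 22
Two-sided p-value ≈ 0.5874
Since p ≈ 0.5874 > α = 0.05, fail to reject H0; the data do not provide sufficient evidence against H0.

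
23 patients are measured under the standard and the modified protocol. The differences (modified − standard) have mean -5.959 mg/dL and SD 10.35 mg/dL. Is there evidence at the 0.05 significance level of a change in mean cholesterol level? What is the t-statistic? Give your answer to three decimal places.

-2.761

H0: μ_d = 0; H1: μ_d ≠ 0 (paired t-test on the differences, two-sided).
t = d̄/(s_d/√n) = -5.959/(10.35/√23) = -2.761
df = n − 1 = 22
Two-sided p-value ≈ 0.0114
Since p ≈ 0.0114 < α = 0.05, reject H0; the evidence is statistically significant.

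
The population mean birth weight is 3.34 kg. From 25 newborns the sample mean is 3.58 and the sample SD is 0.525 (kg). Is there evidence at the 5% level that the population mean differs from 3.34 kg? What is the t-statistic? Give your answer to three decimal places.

H0: μ = 3.34; H1: μ ≠ 3.34 (one-sample t-test, two-sided).
t = (x̄ − μ₀)/(s/√n) = (3.58 − 3.34)/(0.525/√25) = 2.286
df = n − 1 = 24
Two-sided p-value ≈ 0.031
Since p ≈ 0.031 < α = 0.05, reject H0; the data support H1.

2.286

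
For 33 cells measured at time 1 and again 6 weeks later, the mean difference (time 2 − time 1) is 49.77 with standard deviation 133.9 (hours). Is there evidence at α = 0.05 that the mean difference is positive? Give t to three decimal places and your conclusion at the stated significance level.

H0: μ_d = 0; H1: μ_d > 0 (paired t-test on the differences, right-tailed).
t = d̄/(s_d/√n) = 49.77/(133.9/√33) = 2.135
df = n − 1 = 32
p-value = P(T ≥ 2.135) ≈ 0.0202
Since p ≈ 0.0202 < α = 0.05, reject H0; the data support H1.

t = 2.135; reject H0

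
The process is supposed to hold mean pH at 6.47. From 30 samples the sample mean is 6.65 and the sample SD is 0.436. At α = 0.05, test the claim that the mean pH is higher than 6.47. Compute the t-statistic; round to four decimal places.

2.2612

H0: μ = 6.47; H1: μ > 6.47 (one-sample t-test, right-tailed).
t = (x̄ − μ₀)/(s/√n) = (6.65 − 6.47)/(0.436/√30) = 2.2612
df = n − 1 = 29
p-value = P(T ≥ 2.2612) ≈ 0.016
Since p ≈ 0.016 < α = 0.05, reject H0; the data support H1.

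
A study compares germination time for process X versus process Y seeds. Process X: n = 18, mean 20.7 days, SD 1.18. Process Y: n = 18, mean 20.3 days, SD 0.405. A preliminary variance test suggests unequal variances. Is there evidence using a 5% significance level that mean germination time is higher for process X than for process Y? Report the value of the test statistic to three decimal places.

Let group 1 = process X, group 2 = process Y. H0: μ_1 = μ_2; H1: μ_1 > μ_2 (Welch's two-sample t-test, right-tailed).
t = (x̄_1 − x̄_2)/√(s_1²/n_1 + s_2²/n_2) = (20.7 − 20.3)/√(1.18²/18 + 0.405²/18) = 1.360
Welch–Satterthwaite df ≈ 20.95
p-value = P(T ≥ 1.360) ≈ 0.094
Since p ≈ 0.094 > α = 0.05, fail to reject H0; the evidence is not statistically significant.

1.360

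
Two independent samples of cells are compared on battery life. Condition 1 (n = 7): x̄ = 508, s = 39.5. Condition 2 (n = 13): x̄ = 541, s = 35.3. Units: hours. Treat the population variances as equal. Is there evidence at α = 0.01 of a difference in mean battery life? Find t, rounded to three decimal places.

Let group 1 = condition 1, group 2 = condition 2. H0: μ_1 = μ_2; H1: μ_1 ≠ μ_2 (two-sample pooled-variance t-test, two-sided).
s_p² = [(7−1)·39.5² + (13−1)·35.3²]/(7+13−2) = 1350.81
t = (508 − 541)/√[1350.81·(1/7 + 1/13)] = -1.915
df = n₁ + n₂ − 2 = 18
Two-sided p-value ≈ 0.071
Since p ≈ 0.071 > α = 0.01, fail to reject H0; the data do not provide sufficient evidence against H0.

-1.915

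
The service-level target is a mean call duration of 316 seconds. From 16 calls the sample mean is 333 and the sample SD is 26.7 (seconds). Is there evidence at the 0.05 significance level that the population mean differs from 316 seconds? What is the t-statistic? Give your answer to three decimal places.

H0: μ = 316; H1: μ ≠ 316 (one-sample t-test, two-sided).
t = (x̄ − μ₀)/(s/√n) = (333 − 316)/(26.7/√16) = 2.547
df = n − 1 = 15
Two-sided p-value ≈ 0.0223
Since p ≈ 0.0223 < α = 0.05, reject H0; the data support H1.

2.547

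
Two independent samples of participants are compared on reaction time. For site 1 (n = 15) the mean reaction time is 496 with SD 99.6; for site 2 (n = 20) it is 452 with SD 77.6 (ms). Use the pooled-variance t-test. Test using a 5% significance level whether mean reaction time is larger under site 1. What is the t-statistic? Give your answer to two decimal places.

1.47

Let group 1 = site 1, group 2 = site 2. H0: μ_1 = μ_2; H1: μ_1 > μ_2 (two-sample pooled-variance t-test, right-tailed).
s_p² = [(15−1)·99.6² + (20−1)·77.6²]/(15+20−2) = 7675.63
t = (496 − 452)/√[7675.63·(1/15 + 1/20)] = 1.47
df = n₁ + n₂ − 2 = 33
p-value = P(T ≥ 1.47) ≈ 0.075
Since p ≈ 0.075 > α = 0.05, fail to reject H0; the evidence is not statistically significant.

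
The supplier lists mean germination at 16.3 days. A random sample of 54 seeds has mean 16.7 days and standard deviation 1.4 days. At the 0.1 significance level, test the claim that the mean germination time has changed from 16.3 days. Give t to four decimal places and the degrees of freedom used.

H0: μ = 16.3; H1: μ ≠ 16.3 (one-sample t-test, two-sided).
t = (x̄ − μ₀)/(s/√n) = (16.7 − 16.3)/(1.4/√54) = 2.0996
df = n − 1 = 53
Two-sided p-value ≈ 0.0405
Since p ≈ 0.0405 < α = 0.1, reject H0; the data support H1.

t = 2.0996, df = 53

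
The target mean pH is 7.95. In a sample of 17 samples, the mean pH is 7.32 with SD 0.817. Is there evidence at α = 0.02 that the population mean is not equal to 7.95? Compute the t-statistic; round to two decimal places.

H0: μ = 7.95; H1: μ ≠ 7.95 (one-sample t-test, two-sided).
t = (x̄ − μ₀)/(s/√n) = (7.32 − 7.95)/(0.817/√17) = -3.18
df = n − 1 = 16
Two-sided p-value ≈ 0.006
Since p ≈ 0.006 < α = 0.02, reject H0; the evidence is statistically significant.

-3.18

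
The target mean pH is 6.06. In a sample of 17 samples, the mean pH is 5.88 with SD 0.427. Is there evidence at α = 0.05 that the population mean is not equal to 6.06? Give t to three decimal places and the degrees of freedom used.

t = -1.738, df = 16

H0: μ = 6.06; H1: μ ≠ 6.06 (one-sample t-test, two-sided).
t = (x̄ − μ₀)/(s/√n) = (5.88 − 6.06)/(0.427/√17) = -1.738
df = n − 1 = 16
Two-sided p-value ≈ 0.101
Since p ≈ 0.101 > α = 0.05, fail to reject H0; the data do not provide sufficient evidence against H0.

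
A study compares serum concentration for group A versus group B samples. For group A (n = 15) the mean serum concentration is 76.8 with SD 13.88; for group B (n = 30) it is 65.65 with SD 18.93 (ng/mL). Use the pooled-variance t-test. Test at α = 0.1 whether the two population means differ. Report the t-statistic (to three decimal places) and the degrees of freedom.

Let group 1 = group A, group 2 = group B. H0: μ_1 = μ_2; H1: μ_1 ≠ μ_2 (two-sample pooled-variance t-test, two-sided).
s_p² = [(15−1)·13.88² + (30−1)·18.93²]/(15+30−2) = 304.399
t = (76.8 − 65.65)/√[304.399·(1/15 + 1/30)] = 2.021
df = n₁ + n₂ − 2 = 43
Two-sided p-value ≈ 0.050
Since p ≈ 0.050 < α = 0.1, reject H0; the evidence is statistically significant.

t = 2.021, df = 43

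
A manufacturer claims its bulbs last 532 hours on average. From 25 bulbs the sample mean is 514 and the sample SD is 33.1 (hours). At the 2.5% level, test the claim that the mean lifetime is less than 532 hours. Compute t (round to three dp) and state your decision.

t = -2.719; reject H0

H0: μ = 532; H1: μ < 532 (one-sample t-test, left-tailed).
t = (x̄ − μ₀)/(s/√n) = (514 − 532)/(33.1/√25) = -2.719
df = n − 1 = 24
p-value = P(T ≤ -2.719) ≈ 0.006
Since p ≈ 0.006 < α = 0.025, reject H0; the evidence is statistically significant.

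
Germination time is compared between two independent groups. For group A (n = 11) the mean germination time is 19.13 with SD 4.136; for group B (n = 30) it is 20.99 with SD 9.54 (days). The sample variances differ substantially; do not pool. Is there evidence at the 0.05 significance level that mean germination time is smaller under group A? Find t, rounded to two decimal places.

-0.87

Let group 1 = group A, group 2 = group B. H0: μ_1 = μ_2; H1: μ_1 < μ_2 (Welch's two-sample t-test, left-tailed).
t = (x̄_1 − x̄_2)/√(s_1²/n_1 + s_2²/n_2) = (19.13 − 20.99)/√(4.136²/11 + 9.54²/30) = -0.87
Welch–Satterthwaite df ≈ 37.66
p-value = P(T ≤ -0.87) ≈ 0.1954
Since p ≈ 0.1954 > α = 0.05, fail to reject H0; the data do not provide sufficient evidence against H0.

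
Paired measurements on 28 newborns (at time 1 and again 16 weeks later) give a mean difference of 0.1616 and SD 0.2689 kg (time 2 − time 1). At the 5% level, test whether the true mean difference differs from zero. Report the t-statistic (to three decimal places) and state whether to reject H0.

t = 3.180; reject H0

H0: μ_d = 0; H1: μ_d ≠ 0 (paired t-test on the differences, two-sided).
t = d̄/(s_d/√n) = 0.1616/(0.2689/√28) = 3.180
df = n − 1 = 27
Two-sided p-value ≈ 0.004
Since p ≈ 0.004 < α = 0.05, reject H0; the evidence is statistically significant.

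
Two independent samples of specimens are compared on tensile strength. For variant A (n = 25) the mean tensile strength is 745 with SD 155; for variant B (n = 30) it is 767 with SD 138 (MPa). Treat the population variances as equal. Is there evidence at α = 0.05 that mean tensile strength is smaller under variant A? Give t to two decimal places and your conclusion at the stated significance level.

t = -0.56; fail to reject H0

Let group 1 = variant A, group 2 = variant B. H0: μ_1 = μ_2; H1: μ_1 < μ_2 (two-sample pooled-variance t-test, left-tailed).
s_p² = [(25−1)·155² + (30−1)·138²]/(25+30−2) = 21299.5
t = (745 − 767)/√[21299.5·(1/25 + 1/30)] = -0.56
df = n₁ + n₂ − 2 = 53
p-value = P(T ≤ -0.56) ≈ 0.2901
Since p ≈ 0.2901 > α = 0.05, fail to reject H0; the evidence is not statistically significant.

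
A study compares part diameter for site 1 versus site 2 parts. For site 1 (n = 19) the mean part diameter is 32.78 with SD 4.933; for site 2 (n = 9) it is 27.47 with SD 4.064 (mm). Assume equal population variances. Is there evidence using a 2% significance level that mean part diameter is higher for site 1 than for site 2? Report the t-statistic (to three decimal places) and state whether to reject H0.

t = 2.802; reject H0

Let group 1 = site 1, group 2 = site 2. H0: μ_1 = μ_2; H1: μ_1 > μ_2 (two-sample pooled-variance t-test, right-tailed).
s_p² = [(19−1)·4.933² + (9−1)·4.064²]/(19+9−2) = 21.9288
t = (32.78 − 27.47)/√[21.9288·(1/19 + 1/9)] = 2.802
df = n₁ + n₂ − 2 = 26
p-value = P(T ≥ 2.802) ≈ 0.005
Since p ≈ 0.005 < α = 0.02, reject H0; the evidence is statistically significant.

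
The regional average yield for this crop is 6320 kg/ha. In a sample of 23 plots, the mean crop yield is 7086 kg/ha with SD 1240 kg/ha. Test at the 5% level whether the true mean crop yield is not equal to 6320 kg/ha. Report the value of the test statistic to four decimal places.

H0: μ = 6320; H1: μ ≠ 6320 (one-sample t-test, two-sided).
t = (x̄ − μ₀)/(s/√n) = (7086 − 6320)/(1240/√23) = 2.9626
df = n − 1 = 22
Two-sided p-value ≈ 0.0072
Since p ≈ 0.0072 < α = 0.05, reject H0; the data support H1.

2.9626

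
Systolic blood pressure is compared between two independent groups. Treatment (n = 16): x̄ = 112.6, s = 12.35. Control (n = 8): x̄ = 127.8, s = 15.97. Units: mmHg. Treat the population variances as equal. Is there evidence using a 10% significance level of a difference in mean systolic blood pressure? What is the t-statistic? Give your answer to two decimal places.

Let group 1 = treatment, group 2 = control. H0: μ_1 = μ_2; H1: μ_1 ≠ μ_2 (two-sample pooled-variance t-test, two-sided).
s_p² = [(16−1)·12.35² + (8−1)·15.97²]/(16+8−2) = 185.142
t = (112.6 − 127.8)/√[185.142·(1/16 + 1/8)] = -2.58
df = n₁ + n₂ − 2 = 22
Two-sided p-value ≈ 0.0171
Since p ≈ 0.0171 < α = 0.1, reject H0; the data support H1.

-2.58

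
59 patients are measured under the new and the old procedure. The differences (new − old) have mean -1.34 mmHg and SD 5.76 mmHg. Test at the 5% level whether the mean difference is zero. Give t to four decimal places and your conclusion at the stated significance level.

t = -1.7869; fail to reject H0

H0: μ_d = 0; H1: μ_d ≠ 0 (paired t-test on the differences, two-sided).
t = d̄/(s_d/√n) = -1.34/(5.76/√59) = -1.7869
df = n − 1 = 58
Two-sided p-value ≈ 0.079
Since p ≈ 0.079 > α = 0.05, fail to reject H0; the data do not provide sufficient evidence against H0.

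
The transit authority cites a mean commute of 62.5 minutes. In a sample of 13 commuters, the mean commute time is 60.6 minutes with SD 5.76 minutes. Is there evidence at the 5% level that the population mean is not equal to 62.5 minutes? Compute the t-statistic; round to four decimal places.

-1.1893

H0: μ = 62.5; H1: μ ≠ 62.5 (one-sample t-test, two-sided).
t = (x̄ − μ₀)/(s/√n) = (60.6 − 62.5)/(5.76/√13) = -1.1893
df = n − 1 = 12
Two-sided p-value ≈ 0.257
Since p ≈ 0.257 > α = 0.05, fail to reject H0; the data do not provide sufficient evidence against H0.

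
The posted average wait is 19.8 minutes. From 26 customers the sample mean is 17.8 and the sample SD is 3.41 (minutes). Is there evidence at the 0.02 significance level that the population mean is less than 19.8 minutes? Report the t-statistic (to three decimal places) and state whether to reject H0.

t = -2.991; reject H0

H0: μ = 19.8; H1: μ < 19.8 (one-sample t-test, left-tailed).
t = (x̄ − μ₀)/(s/√n) = (17.8 − 19.8)/(3.41/√26) = -2.991
df = n − 1 = 25
p-value = P(T ≤ -2.991) ≈ 0.003
Since p ≈ 0.003 < α = 0.02, reject H0; the data support H1.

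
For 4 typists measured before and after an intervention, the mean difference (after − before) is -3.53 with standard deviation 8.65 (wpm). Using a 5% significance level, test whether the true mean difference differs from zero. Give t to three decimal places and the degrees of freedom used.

t = -0.816, df = 3

H0: μ_d = 0; H1: μ_d ≠ 0 (paired t-test on the differences, two-sided).
t = d̄/(s_d/√n) = -3.53/(8.65/√4) = -0.816
df = n − 1 = 3
Two-sided p-value ≈ 0.4742
Since p ≈ 0.4742 > α = 0.05, fail to reject H0; the data do not provide sufficient evidence against H0.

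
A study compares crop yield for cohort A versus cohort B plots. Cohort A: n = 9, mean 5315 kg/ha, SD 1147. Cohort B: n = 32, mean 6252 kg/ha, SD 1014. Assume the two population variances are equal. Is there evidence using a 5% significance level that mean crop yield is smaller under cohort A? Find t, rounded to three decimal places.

Let group 1 = cohort A, group 2 = cohort B. H0: μ_1 = μ_2; H1: μ_1 < μ_2 (two-sample pooled-variance t-test, left-tailed).
s_p² = [(9−1)·1147² + (32−1)·1014²]/(9+32−2) = 1087150
t = (5315 − 6252)/√[1087150·(1/9 + 1/32)] = -2.382
df = n₁ + n₂ − 2 = 39
p-value = P(T ≤ -2.382) ≈ 0.0111
Since p ≈ 0.0111 < α = 0.05, reject H0; the data support H1.

-2.382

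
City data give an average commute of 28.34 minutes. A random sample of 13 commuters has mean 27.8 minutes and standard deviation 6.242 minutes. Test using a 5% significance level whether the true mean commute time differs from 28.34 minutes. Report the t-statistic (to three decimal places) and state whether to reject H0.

t = -0.312; fail to reject H0

H0: μ = 28.34; H1: μ ≠ 28.34 (one-sample t-test, two-sided).
t = (x̄ − μ₀)/(s/√n) = (27.8 − 28.34)/(6.242/√13) = -0.312
df = n − 1 = 12
Two-sided p-value ≈ 0.760
Since p ≈ 0.760 > α = 0.05, fail to reject H0; the data do not provide sufficient evidence against H0.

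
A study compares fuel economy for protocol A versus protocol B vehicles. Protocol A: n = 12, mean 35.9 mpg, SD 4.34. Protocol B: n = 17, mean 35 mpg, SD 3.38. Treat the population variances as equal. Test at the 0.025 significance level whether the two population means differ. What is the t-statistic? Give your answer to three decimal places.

0.628

Let group 1 = protocol A, group 2 = protocol B. H0: μ_1 = μ_2; H1: μ_1 ≠ μ_2 (two-sample pooled-variance t-test, two-sided).
s_p² = [(12−1)·4.34² + (17−1)·3.38²]/(12+17−2) = 14.4438
t = (35.9 − 35)/√[14.4438·(1/12 + 1/17)] = 0.628
df = n₁ + n₂ − 2 = 27
Two-sided p-value ≈ 0.535
Since p ≈ 0.535 > α = 0.025, fail to reject H0; the data do not provide sufficient evidence against H0.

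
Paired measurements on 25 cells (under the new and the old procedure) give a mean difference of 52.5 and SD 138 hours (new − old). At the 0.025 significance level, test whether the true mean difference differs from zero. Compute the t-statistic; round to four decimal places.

1.9022

H0: μ_d = 0; H1: μ_d ≠ 0 (paired t-test on the differences, two-sided).
t = d̄/(s_d/√n) = 52.5/(138/√25) = 1.9022
df = n − 1 = 24
Two-sided p-value ≈ 0.0692
Since p ≈ 0.0692 > α = 0.025, fail to reject H0; the evidence is not statistically significant.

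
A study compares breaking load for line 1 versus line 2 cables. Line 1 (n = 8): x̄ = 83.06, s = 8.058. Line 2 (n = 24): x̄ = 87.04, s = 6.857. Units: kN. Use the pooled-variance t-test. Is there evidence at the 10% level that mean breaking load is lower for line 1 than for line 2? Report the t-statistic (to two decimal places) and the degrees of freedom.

Let group 1 = line 1, group 2 = line 2. H0: μ_1 = μ_2; H1: μ_1 < μ_2 (two-sample pooled-variance t-test, left-tailed).
s_p² = [(8−1)·8.058² + (24−1)·6.857²]/(8+24−2) = 51.1981
t = (83.06 − 87.04)/√[51.1981·(1/8 + 1/24)] = -1.36
df = n₁ + n₂ − 2 = 30
p-value = P(T ≤ -1.36) ≈ 0.092
Since p ≈ 0.092 < α = 0.1, reject H0; the data support H1.

t = -1.36, df = 30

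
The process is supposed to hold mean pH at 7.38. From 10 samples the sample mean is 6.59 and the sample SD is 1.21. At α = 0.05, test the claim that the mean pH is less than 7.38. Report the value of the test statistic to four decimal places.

H0: μ = 7.38; H1: μ < 7.38 (one-sample t-test, left-tailed).
t = (x̄ − μ₀)/(s/√n) = (6.59 − 7.38)/(1.21/√10) = -2.0646
df = n − 1 = 9
p-value = P(T ≤ -2.0646) ≈ 0.0345
Since p ≈ 0.0345 < α = 0.05, reject H0; the evidence is statistically significant.

-2.0646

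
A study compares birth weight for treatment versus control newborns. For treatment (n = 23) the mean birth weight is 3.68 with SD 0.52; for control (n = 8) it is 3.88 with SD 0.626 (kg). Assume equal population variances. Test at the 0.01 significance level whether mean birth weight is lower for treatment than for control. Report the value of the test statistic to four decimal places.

-0.8900

Let group 1 = treatment, group 2 = control. H0: μ_1 = μ_2; H1: μ_1 < μ_2 (two-sample pooled-variance t-test, left-tailed).
s_p² = [(23−1)·0.52² + (8−1)·0.626²]/(23+8−2) = 0.299722
t = (3.68 − 3.88)/√[0.299722·(1/23 + 1/8)] = -0.8900
df = n₁ + n₂ − 2 = 29
p-value = P(T ≤ -0.8900) ≈ 0.1904
Since p ≈ 0.1904 > α = 0.01, fail to reject H0; the data do not provide sufficient evidence against H0.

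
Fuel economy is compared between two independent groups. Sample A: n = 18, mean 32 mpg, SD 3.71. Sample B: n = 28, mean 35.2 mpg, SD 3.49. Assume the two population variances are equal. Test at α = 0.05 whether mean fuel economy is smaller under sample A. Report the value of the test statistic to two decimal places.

-2.96

Let group 1 = sample A, group 2 = sample B. H0: μ_1 = μ_2; H1: μ_1 < μ_2 (two-sample pooled-variance t-test, left-tailed).
s_p² = [(18−1)·3.71² + (28−1)·3.49²]/(18+28−2) = 12.7921
t = (32 − 35.2)/√[12.7921·(1/18 + 1/28)] = -2.96
df = n₁ + n₂ − 2 = 44
p-value = P(T ≤ -2.96) ≈ 0.0025
Since p ≈ 0.0025 < α = 0.05, reject H0; the data support H1.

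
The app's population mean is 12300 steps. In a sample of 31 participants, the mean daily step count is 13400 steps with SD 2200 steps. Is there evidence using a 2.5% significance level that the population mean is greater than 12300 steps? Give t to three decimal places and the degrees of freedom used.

t = 2.784, df = 30

H0: μ = 12300; H1: μ > 12300 (one-sample t-test, right-tailed).
t = (x̄ − μ₀)/(s/√n) = (13400 − 12300)/(2200/√31) = 2.784
df = n − 1 = 30
p-value = P(T ≥ 2.784) ≈ 0.0046
Since p ≈ 0.0046 < α = 0.025, reject H0; the data support H1.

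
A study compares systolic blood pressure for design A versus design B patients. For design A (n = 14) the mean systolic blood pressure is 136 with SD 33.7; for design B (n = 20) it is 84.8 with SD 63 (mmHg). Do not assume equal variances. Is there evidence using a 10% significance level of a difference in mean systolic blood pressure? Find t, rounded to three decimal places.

Let group 1 = design A, group 2 = design B. H0: μ_1 = μ_2; H1: μ_1 ≠ μ_2 (Welch's two-sample t-test, two-sided).
t = (x̄_1 − x̄_2)/√(s_1²/n_1 + s_2²/n_2) = (136 − 84.8)/√(33.7²/14 + 63²/20) = 3.062
Welch–Satterthwaite df ≈ 30.31
Two-sided p-value ≈ 0.0046
Since p ≈ 0.0046 < α = 0.1, reject H0; the data support H1.

3.062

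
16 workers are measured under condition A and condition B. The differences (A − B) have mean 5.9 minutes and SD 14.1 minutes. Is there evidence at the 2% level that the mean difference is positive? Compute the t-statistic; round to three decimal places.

1.674

H0: μ_d = 0; H1: μ_d > 0 (paired t-test on the differences, right-tailed).
t = d̄/(s_d/√n) = 5.9/(14.1/√16) = 1.674
df = n − 1 = 15
p-value = P(T ≥ 1.674) ≈ 0.0574
Since p ≈ 0.0574 > α = 0.02, fail to reject H0; the data do not provide sufficient evidence against H0.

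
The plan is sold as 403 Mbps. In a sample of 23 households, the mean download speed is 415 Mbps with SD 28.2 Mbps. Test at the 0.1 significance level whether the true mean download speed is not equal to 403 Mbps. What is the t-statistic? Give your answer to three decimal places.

H0: μ = 403; H1: μ ≠ 403 (one-sample t-test, two-sided).
t = (x̄ − μ₀)/(s/√n) = (415 − 403)/(28.2/√23) = 2.041
df = n − 1 = 22
Two-sided p-value ≈ 0.053
Since p ≈ 0.053 < α = 0.1, reject H0; the data support H1.

2.041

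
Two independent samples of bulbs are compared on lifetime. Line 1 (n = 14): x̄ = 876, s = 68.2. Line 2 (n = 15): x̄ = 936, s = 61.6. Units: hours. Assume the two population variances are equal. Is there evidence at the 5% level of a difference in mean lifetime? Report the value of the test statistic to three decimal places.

Let group 1 = line 1, group 2 = line 2. H0: μ_1 = μ_2; H1: μ_1 ≠ μ_2 (two-sample pooled-variance t-test, two-sided).
s_p² = [(14−1)·68.2² + (15−1)·61.6²]/(14+15−2) = 4207.04
t = (876 − 936)/√[4207.04·(1/14 + 1/15)] = -2.489
df = n₁ + n₂ − 2 = 27
Two-sided p-value ≈ 0.0193
Since p ≈ 0.0193 < α = 0.05, reject H0; the data support H1.

-2.489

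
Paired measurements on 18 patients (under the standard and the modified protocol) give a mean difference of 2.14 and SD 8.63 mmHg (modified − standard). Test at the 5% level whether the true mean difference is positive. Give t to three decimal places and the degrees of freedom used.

H0: μ_d = 0; H1: μ_d > 0 (paired t-test on the differences, right-tailed).
t = d̄/(s_d/√n) = 2.14/(8.63/√18) = 1.052
df = n − 1 = 17
p-value = P(T ≥ 1.052) ≈ 0.154
Since p ≈ 0.154 > α = 0.05, fail to reject H0; the data do not provide sufficient evidence against H0.

t = 1.052, df = 17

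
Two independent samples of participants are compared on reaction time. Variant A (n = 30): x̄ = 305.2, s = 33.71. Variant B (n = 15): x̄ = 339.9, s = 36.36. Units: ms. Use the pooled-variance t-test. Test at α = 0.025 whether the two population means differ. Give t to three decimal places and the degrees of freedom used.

Let group 1 = variant A, group 2 = variant B. H0: μ_1 = μ_2; H1: μ_1 ≠ μ_2 (two-sample pooled-variance t-test, two-sided).
s_p² = [(30−1)·33.71² + (15−1)·36.36²]/(30+15−2) = 1196.82
t = (305.2 − 339.9)/√[1196.82·(1/30 + 1/15)] = -3.172
df = n₁ + n₂ − 2 = 43
Two-sided p-value ≈ 0.003
Since p ≈ 0.003 < α = 0.025, reject H0; the data support H1.

t = -3.172, df = 43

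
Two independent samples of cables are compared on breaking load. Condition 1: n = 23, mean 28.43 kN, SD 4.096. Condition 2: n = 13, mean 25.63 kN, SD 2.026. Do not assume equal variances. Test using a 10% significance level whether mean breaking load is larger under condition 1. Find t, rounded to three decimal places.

2.739

Let group 1 = condition 1, group 2 = condition 2. H0: μ_1 = μ_2; H1: μ_1 > μ_2 (Welch's two-sample t-test, right-tailed).
t = (x̄_1 − x̄_2)/√(s_1²/n_1 + s_2²/n_2) = (28.43 − 25.63)/√(4.096²/23 + 2.026²/13) = 2.739
Welch–Satterthwaite df ≈ 33.62
p-value = P(T ≥ 2.739) ≈ 0.0049
Since p ≈ 0.0049 < α = 0.1, reject H0; the evidence is statistically significant.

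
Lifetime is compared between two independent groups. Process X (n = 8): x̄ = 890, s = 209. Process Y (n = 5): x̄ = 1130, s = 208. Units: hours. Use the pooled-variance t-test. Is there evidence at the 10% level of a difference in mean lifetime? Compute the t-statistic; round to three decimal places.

Let group 1 = process X, group 2 = process Y. H0: μ_1 = μ_2; H1: μ_1 ≠ μ_2 (two-sample pooled-variance t-test, two-sided).
s_p² = [(8−1)·209² + (5−1)·208²]/(8+5−2) = 43529.4
t = (890 − 1130)/√[43529.4·(1/8 + 1/5)] = -2.018
df = n₁ + n₂ − 2 = 11
Two-sided p-value ≈ 0.069
Since p ≈ 0.069 < α = 0.1, reject H0; the evidence is statistically significant.

-2.018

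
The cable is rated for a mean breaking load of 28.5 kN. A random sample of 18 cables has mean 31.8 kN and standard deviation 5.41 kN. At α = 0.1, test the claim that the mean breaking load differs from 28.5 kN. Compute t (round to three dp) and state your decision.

H0: μ = 28.5; H1: μ ≠ 28.5 (one-sample t-test, two-sided).
t = (x̄ − μ₀)/(s/√n) = (31.8 − 28.5)/(5.41/√18) = 2.588
df = n − 1 = 17
Two-sided p-value ≈ 0.019
Since p ≈ 0.019 < α = 0.1, reject H0; the evidence is statistically significant.

t = 2.588; reject H0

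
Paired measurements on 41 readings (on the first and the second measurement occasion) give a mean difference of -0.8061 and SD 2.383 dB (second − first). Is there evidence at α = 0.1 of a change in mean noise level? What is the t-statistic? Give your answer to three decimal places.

H0: μ_d = 0; H1: μ_d ≠ 0 (paired t-test on the differences, two-sided).
t = d̄/(s_d/√n) = -0.8061/(2.383/√41) = -2.166
df = n − 1 = 40
Two-sided p-value ≈ 0.0363
Since p ≈ 0.0363 < α = 0.1, reject H0; the evidence is statistically significant.

-2.166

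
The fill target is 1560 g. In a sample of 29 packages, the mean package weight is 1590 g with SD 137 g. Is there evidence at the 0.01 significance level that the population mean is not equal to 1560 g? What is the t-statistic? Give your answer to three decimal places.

H0: μ = 1560; H1: μ ≠ 1560 (one-sample t-test, two-sided).
t = (x̄ − μ₀)/(s/√n) = (1590 − 1560)/(137/√29) = 1.179
df = n − 1 = 28
Two-sided p-value ≈ 0.248
Since p ≈ 0.248 > α = 0.01, fail to reject H0; the data do not provide sufficient evidence against H0.

1.179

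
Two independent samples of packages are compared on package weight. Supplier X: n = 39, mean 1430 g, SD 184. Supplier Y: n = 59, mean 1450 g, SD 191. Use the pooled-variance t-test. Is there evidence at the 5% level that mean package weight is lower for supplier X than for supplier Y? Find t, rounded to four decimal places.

Let group 1 = supplier X, group 2 = supplier Y. H0: μ_1 = μ_2; H1: μ_1 < μ_2 (two-sample pooled-variance t-test, left-tailed).
s_p² = [(39−1)·184² + (59−1)·191²]/(39+59−2) = 35441.9
t = (1430 − 1450)/√[35441.9·(1/39 + 1/59)] = -0.5148
df = n₁ + n₂ − 2 = 96
p-value = P(T ≤ -0.5148) ≈ 0.3039
Since p ≈ 0.3039 > α = 0.05, fail to reject H0; the evidence is not statistically significant.

-0.5148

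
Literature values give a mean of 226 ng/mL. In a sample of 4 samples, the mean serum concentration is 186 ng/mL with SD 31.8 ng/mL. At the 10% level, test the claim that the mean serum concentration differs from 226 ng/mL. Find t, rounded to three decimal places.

H0: μ = 226; H1: μ ≠ 226 (one-sample t-test, two-sided).
t = (x̄ − μ₀)/(s/√n) = (186 − 226)/(31.8/√4) = -2.516
df = n − 1 = 3
Two-sided p-value ≈ 0.0865
Since p ≈ 0.0865 < α = 0.1, reject H0; the data support H1.

-2.516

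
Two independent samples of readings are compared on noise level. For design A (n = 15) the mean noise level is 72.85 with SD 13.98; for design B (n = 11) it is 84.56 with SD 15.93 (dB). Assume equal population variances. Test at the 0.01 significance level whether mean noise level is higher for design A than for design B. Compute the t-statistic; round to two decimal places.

Let group 1 = design A, group 2 = design B. H0: μ_1 = μ_2; H1: μ_1 > μ_2 (two-sample pooled-variance t-test, right-tailed).
s_p² = [(15−1)·13.98² + (11−1)·15.93²]/(15+11−2) = 219.742
t = (72.85 − 84.56)/√[219.742·(1/15 + 1/11)] = -1.99
df = n₁ + n₂ − 2 = 24
p-value = P(T ≥ -1.99) ≈ 0.9710
Since p ≈ 0.9710 > α = 0.01, fail to reject H0; the evidence is not statistically significant.

-1.99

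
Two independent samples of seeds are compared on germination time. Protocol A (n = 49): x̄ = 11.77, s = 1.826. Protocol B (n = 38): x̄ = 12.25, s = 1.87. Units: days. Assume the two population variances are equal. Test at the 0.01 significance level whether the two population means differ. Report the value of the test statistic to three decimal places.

-1.203

Let group 1 = protocol A, group 2 = protocol B. H0: μ_1 = μ_2; H1: μ_1 ≠ μ_2 (two-sample pooled-variance t-test, two-sided).
s_p² = [(49−1)·1.826² + (38−1)·1.87²]/(49+38−2) = 3.40507
t = (11.77 − 12.25)/√[3.40507·(1/49 + 1/38)] = -1.203
df = n₁ + n₂ − 2 = 85
Two-sided p-value ≈ 0.232
Since p ≈ 0.232 > α = 0.01, fail to reject H0; the data do not provide sufficient evidence against H0.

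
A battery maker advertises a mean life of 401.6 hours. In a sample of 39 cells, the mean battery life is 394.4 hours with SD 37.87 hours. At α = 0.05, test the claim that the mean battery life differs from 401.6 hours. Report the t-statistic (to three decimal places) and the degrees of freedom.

t = -1.187, df = 38

H0: μ = 401.6; H1: μ ≠ 401.6 (one-sample t-test, two-sided).
t = (x̄ − μ₀)/(s/√n) = (394.4 − 401.6)/(37.87/√39) = -1.187
df = n − 1 = 38
Two-sided p-value ≈ 0.242
Since p ≈ 0.242 > α = 0.05, fail to reject H0; the data do not provide sufficient evidence against H0.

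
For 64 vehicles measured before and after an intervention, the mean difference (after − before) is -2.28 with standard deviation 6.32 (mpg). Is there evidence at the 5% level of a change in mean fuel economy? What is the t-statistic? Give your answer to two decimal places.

-2.89

H0: μ_d = 0; H1: μ_d ≠ 0 (paired t-test on the differences, two-sided).
t = d̄/(s_d/√n) = -2.28/(6.32/√64) = -2.89
df = n − 1 = 63
Two-sided p-value ≈ 0.005
Since p ≈ 0.005 < α = 0.05, reject H0; the data support H1.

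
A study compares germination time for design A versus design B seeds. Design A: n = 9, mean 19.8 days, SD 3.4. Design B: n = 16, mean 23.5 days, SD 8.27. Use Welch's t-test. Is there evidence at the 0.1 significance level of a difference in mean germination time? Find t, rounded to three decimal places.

Let group 1 = design A, group 2 = design B. H0: μ_1 = μ_2; H1: μ_1 ≠ μ_2 (Welch's two-sample t-test, two-sided).
t = (x̄_1 − x̄_2)/√(s_1²/n_1 + s_2²/n_2) = (19.8 − 23.5)/√(3.4²/9 + 8.27²/16) = -1.569
Welch–Satterthwaite df ≈ 21.70
Two-sided p-value ≈ 0.131
Since p ≈ 0.131 > α = 0.1, fail to reject H0; the evidence is not statistically significant.

-1.569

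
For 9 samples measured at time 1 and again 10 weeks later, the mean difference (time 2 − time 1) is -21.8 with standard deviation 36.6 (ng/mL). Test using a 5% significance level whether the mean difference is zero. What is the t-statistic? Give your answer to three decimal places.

-1.787

H0: μ_d = 0; H1: μ_d ≠ 0 (paired t-test on the differences, two-sided).
t = d̄/(s_d/√n) = -21.8/(36.6/√9) = -1.787
df = n − 1 = 8
Two-sided p-value ≈ 0.1118
Since p ≈ 0.1118 > α = 0.05, fail to reject H0; the evidence is not statistically significant.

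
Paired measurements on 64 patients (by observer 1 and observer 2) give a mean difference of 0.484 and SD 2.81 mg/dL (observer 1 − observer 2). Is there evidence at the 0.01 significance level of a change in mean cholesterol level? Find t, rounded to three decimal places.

H0: μ_d = 0; H1: μ_d ≠ 0 (paired t-test on the differences, two-sided).
t = d̄/(s_d/√n) = 0.484/(2.81/√64) = 1.378
df = n − 1 = 63
Two-sided p-value ≈ 0.1731
Since p ≈ 0.1731 > α = 0.01, fail to reject H0; the data do not provide sufficient evidence against H0.

1.378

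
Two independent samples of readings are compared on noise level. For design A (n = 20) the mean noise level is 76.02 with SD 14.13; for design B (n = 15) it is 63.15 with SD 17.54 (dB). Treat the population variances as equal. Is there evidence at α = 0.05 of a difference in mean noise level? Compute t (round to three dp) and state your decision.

Let group 1 = design A, group 2 = design B. H0: μ_1 = μ_2; H1: μ_1 ≠ μ_2 (two-sample pooled-variance t-test, two-sided).
s_p² = [(20−1)·14.13² + (15−1)·17.54²]/(20+15−2) = 245.473
t = (76.02 − 63.15)/√[245.473·(1/20 + 1/15)] = 2.405
df = n₁ + n₂ − 2 = 33
Two-sided p-value ≈ 0.022
Since p ≈ 0.022 < α = 0.05, reject H0; the evidence is statistically significant.

t = 2.405; reject H0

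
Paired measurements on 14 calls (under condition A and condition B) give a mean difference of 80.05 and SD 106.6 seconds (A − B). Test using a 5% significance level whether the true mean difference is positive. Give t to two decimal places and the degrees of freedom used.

t = 2.81, df = 13

H0: μ_d = 0; H1: μ_d > 0 (paired t-test on the differences, right-tailed).
t = d̄/(s_d/√n) = 80.05/(106.6/√14) = 2.81
df = n − 1 = 13
p-value = P(T ≥ 2.81) ≈ 0.007
Since p ≈ 0.007 < α = 0.05, reject H0; the evidence is statistically significant.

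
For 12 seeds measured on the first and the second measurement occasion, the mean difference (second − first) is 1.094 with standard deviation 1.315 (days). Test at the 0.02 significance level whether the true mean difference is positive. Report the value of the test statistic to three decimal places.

2.882

H0: μ_d = 0; H1: μ_d > 0 (paired t-test on the differences, right-tailed).
t = d̄/(s_d/√n) = 1.094/(1.315/√12) = 2.882
df = n − 1 = 11
p-value = P(T ≥ 2.882) ≈ 0.0075
Since p ≈ 0.0075 < α = 0.02, reject H0; the data support H1.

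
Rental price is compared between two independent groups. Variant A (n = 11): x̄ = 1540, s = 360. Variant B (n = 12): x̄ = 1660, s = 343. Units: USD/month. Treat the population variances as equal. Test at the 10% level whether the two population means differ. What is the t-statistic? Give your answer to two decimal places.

Let group 1 = variant A, group 2 = variant B. H0: μ_1 = μ_2; H1: μ_1 ≠ μ_2 (two-sample pooled-variance t-test, two-sided).
s_p² = [(11−1)·360² + (12−1)·343²]/(11+12−2) = 123340
t = (1540 − 1660)/√[123340·(1/11 + 1/12)] = -0.82
df = n₁ + n₂ − 2 = 21
Two-sided p-value ≈ 0.422
Since p ≈ 0.422 > α = 0.1, fail to reject H0; the data do not provide sufficient evidence against H0.

-0.82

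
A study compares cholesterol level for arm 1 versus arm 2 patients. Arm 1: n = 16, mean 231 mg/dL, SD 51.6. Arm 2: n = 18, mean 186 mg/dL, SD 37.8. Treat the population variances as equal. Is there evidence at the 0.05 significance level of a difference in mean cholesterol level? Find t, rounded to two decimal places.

Let group 1 = arm 1, group 2 = arm 2. H0: μ_1 = μ_2; H1: μ_1 ≠ μ_2 (two-sample pooled-variance t-test, two-sided).
s_p² = [(16−1)·51.6² + (18−1)·37.8²]/(16+18−2) = 2007.15
t = (231 − 186)/√[2007.15·(1/16 + 1/18)] = 2.92
df = n₁ + n₂ − 2 = 32
Two-sided p-value ≈ 0.006
Since p ≈ 0.006 < α = 0.05, reject H0; the evidence is statistically significant.

2.92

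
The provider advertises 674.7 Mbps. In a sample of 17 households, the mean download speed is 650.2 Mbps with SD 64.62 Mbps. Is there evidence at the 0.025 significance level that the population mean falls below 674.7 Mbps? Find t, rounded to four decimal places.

-1.5632

H0: μ = 674.7; H1: μ < 674.7 (one-sample t-test, left-tailed).
t = (x̄ − μ₀)/(s/√n) = (650.2 − 674.7)/(64.62/√17) = -1.5632
df = n − 1 = 16
p-value = P(T ≤ -1.5632) ≈ 0.069
Since p ≈ 0.069 > α = 0.025, fail to reject H0; the data do not provide sufficient evidence against H0.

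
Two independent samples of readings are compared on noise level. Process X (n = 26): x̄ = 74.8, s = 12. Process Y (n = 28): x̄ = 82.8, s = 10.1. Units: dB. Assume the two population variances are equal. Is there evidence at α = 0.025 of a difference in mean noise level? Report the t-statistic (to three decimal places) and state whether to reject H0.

t = -2.657; reject H0

Let group 1 = process X, group 2 = process Y. H0: μ_1 = μ_2; H1: μ_1 ≠ μ_2 (two-sample pooled-variance t-test, two-sided).
s_p² = [(26−1)·12² + (28−1)·10.1²]/(26+28−2) = 122.197
t = (74.8 − 82.8)/√[122.197·(1/26 + 1/28)] = -2.657
df = n₁ + n₂ − 2 = 52
Two-sided p-value ≈ 0.010
Since p ≈ 0.010 < α = 0.025, reject H0; the evidence is statistically significant.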